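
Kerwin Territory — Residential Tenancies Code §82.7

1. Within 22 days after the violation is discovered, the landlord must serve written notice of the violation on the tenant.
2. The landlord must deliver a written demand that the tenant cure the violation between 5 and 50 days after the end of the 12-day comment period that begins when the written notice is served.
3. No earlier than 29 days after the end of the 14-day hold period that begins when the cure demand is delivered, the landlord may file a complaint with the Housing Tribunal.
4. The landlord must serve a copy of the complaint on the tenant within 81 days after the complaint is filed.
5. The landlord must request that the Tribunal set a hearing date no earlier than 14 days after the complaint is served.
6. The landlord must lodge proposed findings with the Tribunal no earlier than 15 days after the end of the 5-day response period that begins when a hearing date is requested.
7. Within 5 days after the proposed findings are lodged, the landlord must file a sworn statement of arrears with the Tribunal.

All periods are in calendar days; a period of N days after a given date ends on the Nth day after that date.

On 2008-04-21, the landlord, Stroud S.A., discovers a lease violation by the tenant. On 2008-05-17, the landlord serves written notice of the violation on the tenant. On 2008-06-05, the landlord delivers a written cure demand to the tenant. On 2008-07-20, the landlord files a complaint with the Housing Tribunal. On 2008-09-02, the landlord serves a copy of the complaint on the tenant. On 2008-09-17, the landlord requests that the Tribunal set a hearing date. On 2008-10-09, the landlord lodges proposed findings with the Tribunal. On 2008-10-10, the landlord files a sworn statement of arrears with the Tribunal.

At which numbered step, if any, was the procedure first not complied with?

Step 1: 22 days after 2008-04-21 (when the violation is discovered) is 2008-05-13; 2008-05-17 misses that deadline by 4 days.

Step 1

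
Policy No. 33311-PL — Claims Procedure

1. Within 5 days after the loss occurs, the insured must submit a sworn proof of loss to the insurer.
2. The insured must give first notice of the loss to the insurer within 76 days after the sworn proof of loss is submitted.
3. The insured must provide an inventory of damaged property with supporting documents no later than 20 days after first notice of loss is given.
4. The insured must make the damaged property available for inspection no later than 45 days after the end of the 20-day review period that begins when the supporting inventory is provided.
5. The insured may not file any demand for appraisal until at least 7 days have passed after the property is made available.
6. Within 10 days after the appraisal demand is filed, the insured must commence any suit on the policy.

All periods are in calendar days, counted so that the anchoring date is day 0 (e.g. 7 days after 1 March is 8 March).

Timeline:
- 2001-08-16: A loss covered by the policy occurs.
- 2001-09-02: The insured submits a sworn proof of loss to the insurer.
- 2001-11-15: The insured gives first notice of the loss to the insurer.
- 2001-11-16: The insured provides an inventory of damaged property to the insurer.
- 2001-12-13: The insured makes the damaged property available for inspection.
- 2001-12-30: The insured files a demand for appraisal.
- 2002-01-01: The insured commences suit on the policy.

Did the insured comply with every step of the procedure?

No

(1) due by 2001-08-16 + 5 days = 2001-08-21; 2001-09-02 misses that deadline by 12 days.
No need to go further; step 1 was not satisfied.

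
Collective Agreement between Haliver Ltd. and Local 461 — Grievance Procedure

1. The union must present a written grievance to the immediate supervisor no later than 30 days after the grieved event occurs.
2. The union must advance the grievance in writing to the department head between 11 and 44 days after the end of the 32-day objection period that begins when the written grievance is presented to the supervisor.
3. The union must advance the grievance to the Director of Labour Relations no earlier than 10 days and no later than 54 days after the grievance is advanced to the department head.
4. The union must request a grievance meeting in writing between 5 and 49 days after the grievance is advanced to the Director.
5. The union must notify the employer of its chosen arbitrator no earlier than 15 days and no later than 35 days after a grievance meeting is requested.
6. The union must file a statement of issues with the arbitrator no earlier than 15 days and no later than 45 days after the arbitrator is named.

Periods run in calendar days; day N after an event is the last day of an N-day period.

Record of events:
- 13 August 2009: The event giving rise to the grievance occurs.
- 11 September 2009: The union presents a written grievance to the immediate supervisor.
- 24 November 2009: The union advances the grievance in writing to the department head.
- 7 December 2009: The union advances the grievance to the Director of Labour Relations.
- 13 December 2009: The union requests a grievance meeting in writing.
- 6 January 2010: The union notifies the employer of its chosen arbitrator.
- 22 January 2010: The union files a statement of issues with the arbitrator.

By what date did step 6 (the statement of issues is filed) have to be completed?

Step 6 runs from 6 January 2010, when the arbitrator is named. The window is 15–45 days after 6 January 2010; it closes on 20 February 2010.

20 February 2010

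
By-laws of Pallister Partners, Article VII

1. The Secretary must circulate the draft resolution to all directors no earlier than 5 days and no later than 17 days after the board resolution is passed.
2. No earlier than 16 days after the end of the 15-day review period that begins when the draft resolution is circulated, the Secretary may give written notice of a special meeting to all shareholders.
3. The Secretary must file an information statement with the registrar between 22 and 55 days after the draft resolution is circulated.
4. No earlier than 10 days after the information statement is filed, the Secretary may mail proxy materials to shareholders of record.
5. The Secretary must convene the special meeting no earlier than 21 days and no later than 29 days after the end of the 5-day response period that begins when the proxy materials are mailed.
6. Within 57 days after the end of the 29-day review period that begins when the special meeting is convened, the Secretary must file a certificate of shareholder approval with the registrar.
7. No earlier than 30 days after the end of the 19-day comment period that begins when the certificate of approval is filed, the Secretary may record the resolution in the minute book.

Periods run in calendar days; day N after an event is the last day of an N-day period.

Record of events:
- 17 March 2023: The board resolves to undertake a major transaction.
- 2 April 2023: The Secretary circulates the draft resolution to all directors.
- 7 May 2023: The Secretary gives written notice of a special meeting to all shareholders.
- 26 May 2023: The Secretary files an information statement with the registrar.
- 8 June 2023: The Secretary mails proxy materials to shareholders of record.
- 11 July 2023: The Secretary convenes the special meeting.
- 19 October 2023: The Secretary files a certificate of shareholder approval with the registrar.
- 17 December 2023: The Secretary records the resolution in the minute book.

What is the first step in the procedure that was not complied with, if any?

Step 6

Step 1 — 5 and 17 days from 17 March 2023 (when the board resolution is passed) are 22 March 2023 and 3 April 2023 respectively; 2 April 2023 falls inside that range.
Step 2 — must wait 16 days from 17 April 2023 (end of the 15-day review period, which began when the draft resolution is circulated on 2 April 2023), so not before 3 May 2023; 7 May 2023 is on or after that date.
Step 3 — 22 and 55 days from 2 April 2023 (when the draft resolution is circulated) are 24 April 2023 and 27 May 2023 respectively; done 26 May 2023, which is between those dates.
Step 4 — must wait 10 days from 26 May 2023 (when the information statement is filed), so not before 5 June 2023; done 8 June 2023 — permitted.
Step 5 — 21 and 29 days from 13 June 2023 (end of the 5-day response period, which began when the proxy materials are mailed on 8 June 2023) are 4 July 2023 and 12 July 2023 respectively; done 11 July 2023, which is between those dates.
Step 6 — counting 57 days from 9 August 2023 (end of the 29-day review period, which began when the special meeting is convened on 11 July 2023) gives a deadline of 5 October 2023; not done until 19 October 2023, 14 days after the deadline.
The procedure was therefore not followed at step 6.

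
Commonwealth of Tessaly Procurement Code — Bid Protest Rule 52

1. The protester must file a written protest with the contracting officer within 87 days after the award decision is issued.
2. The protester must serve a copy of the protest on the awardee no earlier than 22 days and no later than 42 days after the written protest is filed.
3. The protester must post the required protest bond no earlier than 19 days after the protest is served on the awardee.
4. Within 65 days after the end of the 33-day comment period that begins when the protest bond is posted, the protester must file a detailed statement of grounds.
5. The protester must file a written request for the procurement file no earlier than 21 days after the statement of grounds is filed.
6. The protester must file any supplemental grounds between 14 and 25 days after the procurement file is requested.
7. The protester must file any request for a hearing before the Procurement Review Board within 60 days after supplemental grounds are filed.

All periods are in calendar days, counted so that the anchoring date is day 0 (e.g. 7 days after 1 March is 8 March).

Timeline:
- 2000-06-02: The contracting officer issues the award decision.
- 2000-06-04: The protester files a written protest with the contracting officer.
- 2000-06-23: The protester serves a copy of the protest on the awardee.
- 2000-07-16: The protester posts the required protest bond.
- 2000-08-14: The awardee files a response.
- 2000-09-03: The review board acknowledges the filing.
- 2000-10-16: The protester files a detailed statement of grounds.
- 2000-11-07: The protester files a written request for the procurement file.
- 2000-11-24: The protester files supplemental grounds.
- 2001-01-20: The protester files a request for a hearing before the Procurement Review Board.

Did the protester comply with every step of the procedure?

Step 1: 87 days after 2000-06-02 (when the award decision is issued) is 2000-08-28; completed 2000-06-04, before the deadline.
Step 2: the window is 22–42 days after 2000-06-04 (when the written protest is filed), so 2000-06-26 through 2000-07-16; done 2000-06-23 — 3 days before the window opened.
That is the first point of non-compliance.

No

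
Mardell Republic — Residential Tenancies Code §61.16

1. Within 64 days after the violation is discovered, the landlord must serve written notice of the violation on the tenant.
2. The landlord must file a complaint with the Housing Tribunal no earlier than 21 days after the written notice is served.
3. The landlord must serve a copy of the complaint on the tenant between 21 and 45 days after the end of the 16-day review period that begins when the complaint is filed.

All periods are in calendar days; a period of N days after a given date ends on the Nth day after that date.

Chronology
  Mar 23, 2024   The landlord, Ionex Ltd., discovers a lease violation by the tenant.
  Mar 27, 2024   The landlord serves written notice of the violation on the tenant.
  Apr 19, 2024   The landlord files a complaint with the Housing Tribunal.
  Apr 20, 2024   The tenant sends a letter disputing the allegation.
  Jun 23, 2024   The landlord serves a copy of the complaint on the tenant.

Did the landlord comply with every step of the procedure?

(1) due by Mar 23, 2024 + 64 days = May 26, 2024; Mar 27, 2024 is within that limit.
(2) permitted from Mar 27, 2024 + 21 days = Apr 17, 2024 onward; done Apr 19, 2024, after the minimum wait.
(3) the permitted window runs from May 5, 2024 + 21 = May 26, 2024 to May 5, 2024 + 45 = Jun 19, 2024; done Jun 23, 2024 — 4 days after the window closed.
Later steps need not be reached.

No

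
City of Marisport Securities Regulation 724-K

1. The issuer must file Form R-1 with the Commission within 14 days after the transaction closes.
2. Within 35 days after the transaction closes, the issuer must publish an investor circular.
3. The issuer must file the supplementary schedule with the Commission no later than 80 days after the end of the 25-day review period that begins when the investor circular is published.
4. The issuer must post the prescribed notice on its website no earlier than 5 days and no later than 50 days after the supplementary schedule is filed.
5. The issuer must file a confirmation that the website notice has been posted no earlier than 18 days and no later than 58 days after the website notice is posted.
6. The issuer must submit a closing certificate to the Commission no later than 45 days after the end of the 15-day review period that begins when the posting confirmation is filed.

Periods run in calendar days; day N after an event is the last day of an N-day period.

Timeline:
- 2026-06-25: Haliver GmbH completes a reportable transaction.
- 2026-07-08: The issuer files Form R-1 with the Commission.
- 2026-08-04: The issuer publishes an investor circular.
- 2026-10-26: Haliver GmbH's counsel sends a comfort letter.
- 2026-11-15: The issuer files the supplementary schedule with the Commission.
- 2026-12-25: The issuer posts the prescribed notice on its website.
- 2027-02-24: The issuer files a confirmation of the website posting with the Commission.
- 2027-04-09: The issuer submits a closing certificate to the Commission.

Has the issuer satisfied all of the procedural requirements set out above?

No

Step 1 — counting 14 days from 2026-06-25 (when the transaction closes) gives a deadline of 2026-07-09; done 2026-07-08 — timely.
Step 2 — counting 35 days from 2026-06-25 (when the transaction closes) gives a deadline of 2026-07-30; 2026-08-04 misses that deadline by 5 days.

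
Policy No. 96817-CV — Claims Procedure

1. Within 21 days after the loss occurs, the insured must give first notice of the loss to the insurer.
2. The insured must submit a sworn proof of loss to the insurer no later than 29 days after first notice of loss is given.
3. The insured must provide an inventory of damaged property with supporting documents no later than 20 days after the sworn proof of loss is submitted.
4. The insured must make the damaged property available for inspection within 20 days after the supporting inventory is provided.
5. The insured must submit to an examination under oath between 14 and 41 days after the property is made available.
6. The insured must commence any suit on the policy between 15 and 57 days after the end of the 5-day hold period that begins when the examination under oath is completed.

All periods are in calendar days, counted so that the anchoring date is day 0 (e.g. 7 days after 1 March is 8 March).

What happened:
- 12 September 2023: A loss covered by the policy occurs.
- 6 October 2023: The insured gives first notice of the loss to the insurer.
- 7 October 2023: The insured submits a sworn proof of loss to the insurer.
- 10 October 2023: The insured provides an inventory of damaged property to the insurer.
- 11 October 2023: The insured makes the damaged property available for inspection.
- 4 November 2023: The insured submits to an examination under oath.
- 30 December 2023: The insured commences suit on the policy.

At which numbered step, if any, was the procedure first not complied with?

Step 1

(1) due by 12 September 2023 + 21 days = 3 October 2023; done 6 October 2023 — 3 days late.
That is the first point of non-compliance.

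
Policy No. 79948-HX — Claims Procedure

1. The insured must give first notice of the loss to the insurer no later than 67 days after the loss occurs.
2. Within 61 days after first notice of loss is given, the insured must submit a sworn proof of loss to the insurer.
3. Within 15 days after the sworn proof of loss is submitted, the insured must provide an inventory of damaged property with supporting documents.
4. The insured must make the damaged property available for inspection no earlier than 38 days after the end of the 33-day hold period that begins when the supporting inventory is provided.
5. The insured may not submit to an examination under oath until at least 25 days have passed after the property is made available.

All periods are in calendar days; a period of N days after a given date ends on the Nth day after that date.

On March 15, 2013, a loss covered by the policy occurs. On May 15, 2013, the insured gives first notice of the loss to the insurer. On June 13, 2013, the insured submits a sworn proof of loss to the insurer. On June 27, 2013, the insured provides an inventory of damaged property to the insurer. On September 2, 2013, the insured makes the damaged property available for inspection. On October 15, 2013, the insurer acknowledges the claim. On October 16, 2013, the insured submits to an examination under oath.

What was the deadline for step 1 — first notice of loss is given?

May 21, 2013

Step 1 runs from March 15, 2013, when the loss occurs. 67 days after March 15, 2013 is May 21, 2013.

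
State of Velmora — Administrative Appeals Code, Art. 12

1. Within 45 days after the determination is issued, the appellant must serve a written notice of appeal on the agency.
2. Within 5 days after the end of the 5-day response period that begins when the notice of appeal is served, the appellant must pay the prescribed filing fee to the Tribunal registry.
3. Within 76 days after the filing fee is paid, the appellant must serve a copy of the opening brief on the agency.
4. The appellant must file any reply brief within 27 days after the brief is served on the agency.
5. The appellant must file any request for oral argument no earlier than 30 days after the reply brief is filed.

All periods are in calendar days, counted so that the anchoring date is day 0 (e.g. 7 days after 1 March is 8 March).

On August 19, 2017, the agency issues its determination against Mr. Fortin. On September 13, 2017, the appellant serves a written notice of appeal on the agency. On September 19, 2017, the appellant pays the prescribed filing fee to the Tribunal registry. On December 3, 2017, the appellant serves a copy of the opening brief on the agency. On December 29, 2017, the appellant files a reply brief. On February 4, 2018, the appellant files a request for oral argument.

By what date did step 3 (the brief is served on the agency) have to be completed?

Step 3 runs from September 19, 2017, when the filing fee is paid. 76 days after September 19, 2017 is December 4, 2017.

December 4, 2017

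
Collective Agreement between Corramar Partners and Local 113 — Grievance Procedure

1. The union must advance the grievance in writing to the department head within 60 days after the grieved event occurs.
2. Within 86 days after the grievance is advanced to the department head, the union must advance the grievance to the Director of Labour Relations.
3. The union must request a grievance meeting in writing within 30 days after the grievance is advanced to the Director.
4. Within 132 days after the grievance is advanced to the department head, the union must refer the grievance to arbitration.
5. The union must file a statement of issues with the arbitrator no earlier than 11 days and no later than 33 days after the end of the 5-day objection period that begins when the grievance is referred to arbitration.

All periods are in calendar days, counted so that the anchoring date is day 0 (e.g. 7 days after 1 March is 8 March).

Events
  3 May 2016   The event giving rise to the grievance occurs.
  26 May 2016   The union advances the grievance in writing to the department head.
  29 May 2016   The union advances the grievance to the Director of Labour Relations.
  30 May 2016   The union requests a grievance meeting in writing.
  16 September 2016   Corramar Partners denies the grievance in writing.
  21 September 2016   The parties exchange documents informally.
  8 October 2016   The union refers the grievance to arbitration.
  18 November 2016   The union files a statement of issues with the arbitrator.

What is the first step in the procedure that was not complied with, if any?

(1) due by 3 May 2016 + 60 days = 2 July 2016; 26 May 2016 is within that limit.
(2) due by 26 May 2016 + 86 days = 20 August 2016; completed 29 May 2016, before the deadline.
(3) due by 29 May 2016 + 30 days = 28 June 2016; completed 30 May 2016, before the deadline.
(4) due by 26 May 2016 + 132 days = 5 October 2016; done 8 October 2016 — 3 days late.
The analysis stops there.

Step 4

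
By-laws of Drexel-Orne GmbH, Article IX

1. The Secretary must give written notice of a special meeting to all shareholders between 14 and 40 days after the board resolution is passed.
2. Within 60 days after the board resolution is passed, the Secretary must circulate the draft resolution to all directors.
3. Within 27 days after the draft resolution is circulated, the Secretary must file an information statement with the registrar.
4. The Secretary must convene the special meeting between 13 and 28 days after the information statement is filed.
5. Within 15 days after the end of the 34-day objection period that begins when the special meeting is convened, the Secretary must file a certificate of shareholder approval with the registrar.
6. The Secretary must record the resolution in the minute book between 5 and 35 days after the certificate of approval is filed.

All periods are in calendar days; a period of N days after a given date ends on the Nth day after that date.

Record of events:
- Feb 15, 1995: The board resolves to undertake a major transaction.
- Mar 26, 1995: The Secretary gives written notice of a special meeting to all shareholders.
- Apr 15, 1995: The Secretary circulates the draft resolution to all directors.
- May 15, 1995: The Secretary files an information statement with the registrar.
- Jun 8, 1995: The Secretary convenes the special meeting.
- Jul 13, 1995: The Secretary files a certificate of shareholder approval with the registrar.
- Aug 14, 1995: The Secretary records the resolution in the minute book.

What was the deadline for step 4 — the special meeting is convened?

Step 4 runs from May 15, 1995, when the information statement is filed. The window is 13–28 days after May 15, 1995; it closes on Jun 12, 1995.

Jun 12, 1995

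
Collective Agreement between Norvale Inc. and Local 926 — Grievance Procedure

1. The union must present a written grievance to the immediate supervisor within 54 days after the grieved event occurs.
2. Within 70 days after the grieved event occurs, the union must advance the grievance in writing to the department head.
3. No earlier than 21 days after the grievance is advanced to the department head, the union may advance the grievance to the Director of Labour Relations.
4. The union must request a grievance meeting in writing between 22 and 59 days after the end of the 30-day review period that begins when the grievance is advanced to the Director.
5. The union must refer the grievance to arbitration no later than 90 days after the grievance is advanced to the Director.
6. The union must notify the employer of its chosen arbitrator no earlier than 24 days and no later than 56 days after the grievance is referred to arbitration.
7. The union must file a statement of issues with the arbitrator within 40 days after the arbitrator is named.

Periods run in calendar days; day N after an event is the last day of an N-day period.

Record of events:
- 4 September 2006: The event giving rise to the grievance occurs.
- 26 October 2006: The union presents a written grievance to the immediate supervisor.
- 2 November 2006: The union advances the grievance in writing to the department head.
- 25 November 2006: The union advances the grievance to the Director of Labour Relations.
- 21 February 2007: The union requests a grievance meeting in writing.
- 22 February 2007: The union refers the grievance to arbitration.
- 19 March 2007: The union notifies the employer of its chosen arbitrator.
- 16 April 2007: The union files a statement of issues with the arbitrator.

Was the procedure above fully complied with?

Yes

(1) due by 4 September 2006 + 54 days = 28 October 2006; 26 October 2006 is within that limit.
(2) due by 4 September 2006 + 70 days = 13 November 2006; done 2 November 2006 — timely.
(3) permitted from 2 November 2006 + 21 days = 23 November 2006 onward; done 25 November 2006 — permitted.
(4) the permitted window runs from 25 December 2006 + 22 = 16 January 2007 to 25 December 2006 + 59 = 22 February 2007; done 21 February 2007 — within the window.
(5) due by 25 November 2006 + 90 days = 23 February 2007; 22 February 2007 is within that limit.
(6) the permitted window runs from 22 February 2007 + 24 = 18 March 2007 to 22 February 2007 + 56 = 19 April 2007; done 19 March 2007 — within the window.
(7) due by 19 March 2007 + 40 days = 28 April 2007; 16 April 2007 is within that limit.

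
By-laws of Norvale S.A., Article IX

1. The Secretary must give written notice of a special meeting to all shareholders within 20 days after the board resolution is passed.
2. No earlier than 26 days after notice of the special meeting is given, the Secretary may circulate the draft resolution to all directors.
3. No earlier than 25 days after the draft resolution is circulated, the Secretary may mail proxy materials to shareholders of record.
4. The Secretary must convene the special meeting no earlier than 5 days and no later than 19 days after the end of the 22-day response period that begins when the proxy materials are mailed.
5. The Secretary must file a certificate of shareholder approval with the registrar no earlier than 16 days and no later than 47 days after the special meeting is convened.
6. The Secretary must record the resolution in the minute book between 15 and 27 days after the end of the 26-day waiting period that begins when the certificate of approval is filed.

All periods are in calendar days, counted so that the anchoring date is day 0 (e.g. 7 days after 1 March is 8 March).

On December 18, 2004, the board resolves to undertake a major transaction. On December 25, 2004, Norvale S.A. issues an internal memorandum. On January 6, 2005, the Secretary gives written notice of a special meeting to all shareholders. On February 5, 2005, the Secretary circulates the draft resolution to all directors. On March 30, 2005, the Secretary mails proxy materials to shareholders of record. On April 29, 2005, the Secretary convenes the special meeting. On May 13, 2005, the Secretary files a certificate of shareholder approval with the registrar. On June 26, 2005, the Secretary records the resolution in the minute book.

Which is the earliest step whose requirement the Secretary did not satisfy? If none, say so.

Step 5

(1) due by December 18, 2004 + 20 days = January 7, 2005; January 6, 2005 is within that limit.
(2) permitted from January 6, 2005 + 26 days = February 1, 2005 onward; done February 5, 2005, after the minimum wait.
(3) permitted from February 5, 2005 + 25 days = March 2, 2005 onward; done March 30, 2005 — permitted.
(4) the permitted window runs from April 21, 2005 + 5 = April 26, 2005 to April 21, 2005 + 19 = May 10, 2005; April 29, 2005 falls inside that range.
(5) the permitted window runs from April 29, 2005 + 16 = May 15, 2005 to April 29, 2005 + 47 = June 15, 2005; May 13, 2005 is 2 days too early.
That is the first point of non-compliance.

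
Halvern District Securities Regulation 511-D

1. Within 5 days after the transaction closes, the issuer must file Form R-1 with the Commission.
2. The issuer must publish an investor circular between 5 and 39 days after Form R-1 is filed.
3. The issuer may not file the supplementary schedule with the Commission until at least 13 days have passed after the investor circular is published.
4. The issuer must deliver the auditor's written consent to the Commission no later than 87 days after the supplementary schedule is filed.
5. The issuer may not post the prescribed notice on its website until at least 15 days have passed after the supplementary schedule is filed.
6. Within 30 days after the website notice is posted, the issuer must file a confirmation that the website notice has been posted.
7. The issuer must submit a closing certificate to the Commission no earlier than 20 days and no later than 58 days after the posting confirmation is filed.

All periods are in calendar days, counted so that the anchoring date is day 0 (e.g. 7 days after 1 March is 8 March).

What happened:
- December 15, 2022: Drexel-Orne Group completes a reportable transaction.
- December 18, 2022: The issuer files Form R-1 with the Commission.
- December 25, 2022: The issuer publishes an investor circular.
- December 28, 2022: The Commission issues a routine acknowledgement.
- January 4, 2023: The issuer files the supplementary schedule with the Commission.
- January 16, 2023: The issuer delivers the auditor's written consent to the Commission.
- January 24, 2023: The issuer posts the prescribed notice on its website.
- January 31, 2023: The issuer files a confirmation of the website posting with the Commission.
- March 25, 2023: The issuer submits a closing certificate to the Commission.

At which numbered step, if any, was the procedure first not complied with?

Step 3

(1) due by December 15, 2022 + 5 days = December 20, 2022; completed December 18, 2022, before the deadline.
(2) the permitted window runs from December 18, 2022 + 5 = December 23, 2022 to December 18, 2022 + 39 = January 26, 2023; done December 25, 2022, which is between those dates.
(3) permitted from December 25, 2022 + 13 days = January 7, 2023 onward; acted on January 4, 2023, 3 days prematurely.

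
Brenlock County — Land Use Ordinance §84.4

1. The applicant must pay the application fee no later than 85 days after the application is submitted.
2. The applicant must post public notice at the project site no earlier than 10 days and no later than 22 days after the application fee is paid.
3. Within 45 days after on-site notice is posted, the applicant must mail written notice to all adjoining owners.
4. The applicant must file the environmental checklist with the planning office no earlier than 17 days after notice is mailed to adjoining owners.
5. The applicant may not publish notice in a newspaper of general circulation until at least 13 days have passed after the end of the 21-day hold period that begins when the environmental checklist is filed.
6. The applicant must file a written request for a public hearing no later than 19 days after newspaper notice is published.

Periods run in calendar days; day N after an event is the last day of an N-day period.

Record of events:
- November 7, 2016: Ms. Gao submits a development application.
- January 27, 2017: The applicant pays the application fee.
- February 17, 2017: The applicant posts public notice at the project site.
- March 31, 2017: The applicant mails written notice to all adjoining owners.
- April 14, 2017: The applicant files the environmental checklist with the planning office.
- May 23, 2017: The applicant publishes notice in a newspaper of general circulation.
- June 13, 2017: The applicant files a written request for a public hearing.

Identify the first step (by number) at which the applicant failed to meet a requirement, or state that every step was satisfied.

Step 4

(1) due by November 7, 2016 + 85 days = January 31, 2017; done January 27, 2017 — timely.
(2) the permitted window runs from January 27, 2017 + 10 = February 6, 2017 to January 27, 2017 + 22 = February 18, 2017; February 17, 2017 falls inside that range.
(3) due by February 17, 2017 + 45 days = April 3, 2017; completed March 31, 2017, before the deadline.
(4) permitted from March 31, 2017 + 17 days = April 17, 2017 onward; acted on April 14, 2017, 3 days prematurely.
No need to go further; step 4 was not satisfied.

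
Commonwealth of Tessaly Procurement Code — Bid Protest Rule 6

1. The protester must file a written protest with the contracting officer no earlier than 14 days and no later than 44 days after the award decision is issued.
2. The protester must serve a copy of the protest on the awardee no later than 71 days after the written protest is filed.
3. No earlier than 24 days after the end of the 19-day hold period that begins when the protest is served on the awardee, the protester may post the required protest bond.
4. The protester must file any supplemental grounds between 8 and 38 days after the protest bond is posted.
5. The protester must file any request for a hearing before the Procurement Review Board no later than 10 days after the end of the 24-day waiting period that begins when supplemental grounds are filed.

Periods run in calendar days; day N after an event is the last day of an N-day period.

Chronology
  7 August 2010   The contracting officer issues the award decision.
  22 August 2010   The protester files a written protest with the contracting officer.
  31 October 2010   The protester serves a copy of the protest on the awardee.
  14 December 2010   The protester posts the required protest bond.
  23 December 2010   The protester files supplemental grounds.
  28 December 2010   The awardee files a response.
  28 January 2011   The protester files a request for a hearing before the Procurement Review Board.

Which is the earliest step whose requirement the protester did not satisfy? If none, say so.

Step 5

Step 1: the window is 14–44 days after 7 August 2010 (when the award decision is issued), so 21 August 2010 through 20 September 2010; 22 August 2010 falls inside that range.
Step 2: 71 days after 22 August 2010 (when the written protest is filed) is 1 November 2010; done 31 October 2010 — timely.
Step 3: the earliest permitted date is 24 days after 19 November 2010 (end of the 19-day hold period, which began when the protest is served on the awardee on 31 October 2010), i.e. 13 December 2010; done 14 December 2010 — permitted.
Step 4: the window is 8–38 days after 14 December 2010 (when the protest bond is posted), so 22 December 2010 through 21 January 2011; done 23 December 2010 — within the window.
Step 5: 10 days after 16 January 2011 (end of the 24-day waiting period, which began when supplemental grounds are filed on 23 December 2010) is 26 January 2011; not done until 28 January 2011, 2 days after the deadline.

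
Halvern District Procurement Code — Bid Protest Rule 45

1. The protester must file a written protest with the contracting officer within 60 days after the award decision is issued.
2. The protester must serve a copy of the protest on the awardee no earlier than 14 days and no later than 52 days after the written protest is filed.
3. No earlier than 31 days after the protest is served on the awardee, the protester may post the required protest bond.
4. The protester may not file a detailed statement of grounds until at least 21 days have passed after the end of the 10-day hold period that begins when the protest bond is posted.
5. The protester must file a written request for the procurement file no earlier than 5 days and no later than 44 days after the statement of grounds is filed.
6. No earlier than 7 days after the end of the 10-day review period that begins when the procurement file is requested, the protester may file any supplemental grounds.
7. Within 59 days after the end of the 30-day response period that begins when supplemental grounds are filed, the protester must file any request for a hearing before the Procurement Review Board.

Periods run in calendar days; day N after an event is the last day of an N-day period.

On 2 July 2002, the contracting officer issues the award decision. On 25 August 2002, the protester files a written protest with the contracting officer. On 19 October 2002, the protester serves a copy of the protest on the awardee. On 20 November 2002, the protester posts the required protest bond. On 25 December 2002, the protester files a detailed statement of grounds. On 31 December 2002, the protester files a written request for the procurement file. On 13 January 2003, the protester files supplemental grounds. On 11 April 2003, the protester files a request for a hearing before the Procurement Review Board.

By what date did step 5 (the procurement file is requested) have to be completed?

7 February 2003

Step 5 runs from 25 December 2002, when the statement of grounds is filed. The window is 5–44 days after 25 December 2002; it closes on 7 February 2003.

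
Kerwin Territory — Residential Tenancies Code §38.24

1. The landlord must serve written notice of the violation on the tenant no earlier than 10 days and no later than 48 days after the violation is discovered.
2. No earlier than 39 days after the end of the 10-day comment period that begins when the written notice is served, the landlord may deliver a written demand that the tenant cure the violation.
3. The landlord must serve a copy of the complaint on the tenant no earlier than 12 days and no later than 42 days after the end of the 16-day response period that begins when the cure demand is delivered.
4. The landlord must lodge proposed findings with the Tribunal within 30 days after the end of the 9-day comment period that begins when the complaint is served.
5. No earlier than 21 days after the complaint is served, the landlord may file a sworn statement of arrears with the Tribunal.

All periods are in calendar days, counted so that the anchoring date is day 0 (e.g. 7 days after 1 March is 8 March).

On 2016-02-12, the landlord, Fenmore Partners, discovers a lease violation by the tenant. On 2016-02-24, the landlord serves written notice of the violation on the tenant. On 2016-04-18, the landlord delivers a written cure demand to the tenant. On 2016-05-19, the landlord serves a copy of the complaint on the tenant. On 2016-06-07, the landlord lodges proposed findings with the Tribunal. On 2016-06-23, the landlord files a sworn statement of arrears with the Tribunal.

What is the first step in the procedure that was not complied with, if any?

None — every step was satisfied

(1) the permitted window runs from 2016-02-12 + 10 = 2016-02-22 to 2016-02-12 + 48 = 2016-03-31; done 2016-02-24, which is between those dates.
(2) permitted from 2016-03-05 + 39 days = 2016-04-13 onward; 2016-04-18 is on or after that date.
(3) the permitted window runs from 2016-05-04 + 12 = 2016-05-16 to 2016-05-04 + 42 = 2016-06-15; done 2016-05-19, which is between those dates.
(4) due by 2016-05-28 + 30 days = 2016-06-27; completed 2016-06-07, before the deadline.
(5) permitted from 2016-05-19 + 21 days = 2016-06-09 onward; done 2016-06-23, after the minimum wait.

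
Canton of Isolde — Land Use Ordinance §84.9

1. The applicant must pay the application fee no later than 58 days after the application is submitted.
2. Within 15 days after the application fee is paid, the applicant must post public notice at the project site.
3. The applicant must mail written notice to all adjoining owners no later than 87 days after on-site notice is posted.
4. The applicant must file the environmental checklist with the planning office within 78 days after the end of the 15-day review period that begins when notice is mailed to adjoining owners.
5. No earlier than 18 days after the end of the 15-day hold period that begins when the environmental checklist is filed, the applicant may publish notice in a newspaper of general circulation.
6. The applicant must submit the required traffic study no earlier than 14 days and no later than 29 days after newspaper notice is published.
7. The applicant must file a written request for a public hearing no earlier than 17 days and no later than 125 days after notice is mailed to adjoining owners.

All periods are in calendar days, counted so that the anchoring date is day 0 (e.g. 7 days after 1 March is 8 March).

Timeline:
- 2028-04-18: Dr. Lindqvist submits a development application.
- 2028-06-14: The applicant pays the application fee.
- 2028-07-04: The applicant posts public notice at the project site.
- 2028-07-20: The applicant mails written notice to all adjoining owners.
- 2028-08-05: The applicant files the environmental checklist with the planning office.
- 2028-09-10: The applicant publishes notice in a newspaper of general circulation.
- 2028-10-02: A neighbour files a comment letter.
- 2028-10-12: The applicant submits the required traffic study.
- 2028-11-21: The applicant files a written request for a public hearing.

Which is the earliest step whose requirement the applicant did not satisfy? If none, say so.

Step 2

Step 1: 58 days after 2028-04-18 (when the application is submitted) is 2028-06-15; 2028-06-14 is within that limit.
Step 2: 15 days after 2028-06-14 (when the application fee is paid) is 2028-06-29; not done until 2028-07-04, 5 days after the deadline.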